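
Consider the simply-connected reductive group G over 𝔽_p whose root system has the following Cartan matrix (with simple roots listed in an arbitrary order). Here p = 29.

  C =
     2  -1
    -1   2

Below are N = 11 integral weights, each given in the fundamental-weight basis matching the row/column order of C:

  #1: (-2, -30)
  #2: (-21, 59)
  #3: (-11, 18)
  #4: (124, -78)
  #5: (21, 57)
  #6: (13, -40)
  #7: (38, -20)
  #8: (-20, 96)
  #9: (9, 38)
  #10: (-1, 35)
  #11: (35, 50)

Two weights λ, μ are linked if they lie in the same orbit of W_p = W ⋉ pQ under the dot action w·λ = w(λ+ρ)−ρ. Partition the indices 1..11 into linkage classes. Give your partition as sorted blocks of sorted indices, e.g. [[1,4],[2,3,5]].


Dynkin diagram of C (from the 2 off-diagonal −1 entries): A_2.

Ā_29 reps of the 11 weights (A_2, coords as presented):

  λ_1+ρ ↦ (28, 0)
  λ_2+ρ ↦ (9, 2)
  λ_3+ρ ↦ (10, 9)
  λ_4+ρ ↦ (10, 9)
  λ_5+ρ ↦ (7, 22)
  λ_6+ρ ↦ (15, 4)
  λ_7+ρ ↦ (10, 9)
  λ_8+ρ ↦ (10, 9)
  λ_9+ρ ↦ (10, 9)
  λ_10+ρ ↦ (7, 22)
  λ_11+ρ ↦ (7, 22)

Grouping the 11 weights by Ā_29-representative: 5 linkage classes.

[[1], [2], [3, 4, 7, 8, 9], [5, 10, 11], [6]]


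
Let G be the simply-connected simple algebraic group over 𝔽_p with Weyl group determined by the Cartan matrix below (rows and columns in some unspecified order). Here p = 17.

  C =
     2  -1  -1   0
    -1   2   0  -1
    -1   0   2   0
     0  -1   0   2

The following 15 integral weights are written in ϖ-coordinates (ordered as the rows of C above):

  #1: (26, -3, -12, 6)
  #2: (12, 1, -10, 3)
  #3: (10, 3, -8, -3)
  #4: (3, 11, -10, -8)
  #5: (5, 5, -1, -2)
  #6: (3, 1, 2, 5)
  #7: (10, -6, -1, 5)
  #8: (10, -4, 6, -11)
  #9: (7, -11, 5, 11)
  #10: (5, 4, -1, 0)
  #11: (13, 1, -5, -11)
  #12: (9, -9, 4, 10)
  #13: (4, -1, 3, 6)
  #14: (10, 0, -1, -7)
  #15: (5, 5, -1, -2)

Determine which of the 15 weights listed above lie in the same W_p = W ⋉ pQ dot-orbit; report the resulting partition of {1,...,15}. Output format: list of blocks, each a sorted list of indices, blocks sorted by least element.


Dynkin diagram of C (from the 6 off-diagonal −1 entries): A_4.

λ_j+ρ reflected into Ā_17 (⟨·,θ^∨⟩≤17); 4-tuples as given:

  λ_1 → (2, 8, 4, 2) · λ_2 → (4, 2, 7, 2) · λ_3 → (4, 2, 7, 2) · λ_4 → (5, 0, 4, 7) · λ_5 → (6, 5, 0, 1) · λ_6 → (4, 2, 3, 6) · λ_7 → (6, 5, 0, 1) · λ_8 → (2, 8, 4, 2) · λ_9 → (2, 8, 4, 2) · λ_10 → (6, 5, 0, 1) · λ_11 → (2, 8, 4, 2) · λ_12 → (2, 8, 4, 2) · λ_13 → (5, 0, 4, 7) · λ_14 → (6, 5, 0, 1) · λ_15 → (6, 5, 0, 1)

These 15 weights hit 5 W_17-dot-orbits; sizes (5, 2, 2, 5, 1):

[[1, 8, 9, 11, 12], [2, 3], [4, 13], [5, 7, 10, 14, 15], [6]]


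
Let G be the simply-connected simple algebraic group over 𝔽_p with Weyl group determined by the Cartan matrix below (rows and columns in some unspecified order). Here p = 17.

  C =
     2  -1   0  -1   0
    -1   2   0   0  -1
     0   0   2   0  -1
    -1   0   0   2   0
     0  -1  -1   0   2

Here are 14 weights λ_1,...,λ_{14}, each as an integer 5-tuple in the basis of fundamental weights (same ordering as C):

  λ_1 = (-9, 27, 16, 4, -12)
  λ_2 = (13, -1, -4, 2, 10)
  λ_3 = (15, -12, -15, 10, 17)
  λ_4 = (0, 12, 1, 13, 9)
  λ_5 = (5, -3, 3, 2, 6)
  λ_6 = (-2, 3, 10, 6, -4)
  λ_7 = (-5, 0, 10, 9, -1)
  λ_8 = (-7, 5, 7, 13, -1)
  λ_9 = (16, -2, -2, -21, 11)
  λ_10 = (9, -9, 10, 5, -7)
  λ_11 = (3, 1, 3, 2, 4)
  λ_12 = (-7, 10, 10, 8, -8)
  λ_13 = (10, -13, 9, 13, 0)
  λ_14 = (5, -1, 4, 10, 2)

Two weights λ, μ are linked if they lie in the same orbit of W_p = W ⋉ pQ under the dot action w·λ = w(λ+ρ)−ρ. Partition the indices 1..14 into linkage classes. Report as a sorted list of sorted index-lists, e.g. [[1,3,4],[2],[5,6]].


Type A_5, rank 5, |W|=720; reorder rows/cols to standard.

Ā_17 reps of the 14 weights (A_5, coords as presented):

    [1] (6, 0, 3, 3, 0)
    [2] (6, 0, 3, 3, 0)
    [3] (1, 0, 7, 5, 3)
    [4] (4, 2, 3, 2, 5)
    [5] (4, 2, 3, 2, 5)
    [6] (1, 0, 7, 5, 3)
    [7] (1, 0, 7, 5, 3)
    [8] (6, 0, 3, 3, 0)
    [9] (1, 0, 7, 5, 3)
    [10] (4, 2, 3, 2, 5)
    [11] (4, 2, 3, 2, 5)
    [12] (4, 2, 3, 2, 5)
    [13] (1, 0, 7, 5, 3)
    [14] (6, 0, 3, 3, 0)

3 distinct reps among the 14 weights ⇒ 3 W_17-linkage classes:

[[1, 2, 8, 14], [3, 6, 7, 9, 13], [4, 5, 10, 11, 12]]


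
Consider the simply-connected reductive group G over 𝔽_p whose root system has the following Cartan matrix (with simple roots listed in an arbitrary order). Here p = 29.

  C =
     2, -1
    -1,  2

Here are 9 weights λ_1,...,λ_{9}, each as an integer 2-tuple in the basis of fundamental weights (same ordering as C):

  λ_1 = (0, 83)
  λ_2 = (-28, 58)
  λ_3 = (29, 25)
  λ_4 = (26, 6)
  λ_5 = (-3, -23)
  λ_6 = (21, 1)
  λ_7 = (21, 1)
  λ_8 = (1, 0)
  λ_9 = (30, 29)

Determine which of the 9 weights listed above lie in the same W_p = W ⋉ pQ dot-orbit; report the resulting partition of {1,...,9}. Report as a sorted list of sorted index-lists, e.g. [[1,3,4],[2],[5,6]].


Root system A_2: the 2×2 matrix C matches after relabeling.

Alcove-folded reps (p=29, 9 weights, presented ϖ-order):

  [1] (2, 1) · [2] (2, 1) · [3] (2, 1) · [4] (22, 2) · [5] (22, 2) · [6] (22, 2) · [7] (22, 2) · [8] (2, 1) · [9] (2, 1)

Linkage partition of the 9 weights (2 classes, p=29):

[[1, 2, 3, 8, 9], [4, 5, 6, 7]]


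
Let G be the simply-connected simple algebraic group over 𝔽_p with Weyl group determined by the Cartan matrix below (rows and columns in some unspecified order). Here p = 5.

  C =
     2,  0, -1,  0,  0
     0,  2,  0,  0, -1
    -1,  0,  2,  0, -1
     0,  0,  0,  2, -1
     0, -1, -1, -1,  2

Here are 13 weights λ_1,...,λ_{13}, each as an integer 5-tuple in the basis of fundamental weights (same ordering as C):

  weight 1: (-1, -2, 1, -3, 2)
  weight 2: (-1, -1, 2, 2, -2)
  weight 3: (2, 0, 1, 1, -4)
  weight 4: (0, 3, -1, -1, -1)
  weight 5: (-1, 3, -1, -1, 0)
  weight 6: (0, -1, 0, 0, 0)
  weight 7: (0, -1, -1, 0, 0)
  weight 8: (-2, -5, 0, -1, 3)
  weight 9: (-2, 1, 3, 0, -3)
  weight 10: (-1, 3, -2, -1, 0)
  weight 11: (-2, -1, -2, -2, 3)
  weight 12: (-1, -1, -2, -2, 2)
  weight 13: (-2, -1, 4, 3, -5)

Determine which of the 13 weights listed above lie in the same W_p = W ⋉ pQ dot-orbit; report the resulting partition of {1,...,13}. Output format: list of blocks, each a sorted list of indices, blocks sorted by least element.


Dynkin diagram of C (from the 8 off-diagonal −1 entries): D_5.

Folding the 13 weights λ_j+ρ into Ā_5 (reps in the given 5-coord order):

    λ_1 → (0, 1, 0, 2, 0)
    λ_2 → (0, 1, 0, 2, 0)
    λ_3 → (2, 1, 0, 0, 1)
    λ_4 → (1, 4, 0, 0, 0)
    λ_5 → (1, 4, 0, 0, 0)
    λ_6 → (1, 0, 0, 1, 1)
    λ_7 → (1, 0, 0, 1, 1)
    λ_8 → (1, 4, 0, 0, 0)
    λ_9 → (1, 0, 0, 1, 1)
    λ_10 → (1, 4, 0, 0, 0)
    λ_11 → (1, 0, 0, 1, 1)
    λ_12 → (1, 0, 0, 1, 1)
    λ_13 → (1, 4, 0, 0, 0)

Linkage partition of the 13 weights (4 classes, p=5):

[[1, 2], [3], [4, 5, 8, 10, 13], [6, 7, 9, 11, 12]]


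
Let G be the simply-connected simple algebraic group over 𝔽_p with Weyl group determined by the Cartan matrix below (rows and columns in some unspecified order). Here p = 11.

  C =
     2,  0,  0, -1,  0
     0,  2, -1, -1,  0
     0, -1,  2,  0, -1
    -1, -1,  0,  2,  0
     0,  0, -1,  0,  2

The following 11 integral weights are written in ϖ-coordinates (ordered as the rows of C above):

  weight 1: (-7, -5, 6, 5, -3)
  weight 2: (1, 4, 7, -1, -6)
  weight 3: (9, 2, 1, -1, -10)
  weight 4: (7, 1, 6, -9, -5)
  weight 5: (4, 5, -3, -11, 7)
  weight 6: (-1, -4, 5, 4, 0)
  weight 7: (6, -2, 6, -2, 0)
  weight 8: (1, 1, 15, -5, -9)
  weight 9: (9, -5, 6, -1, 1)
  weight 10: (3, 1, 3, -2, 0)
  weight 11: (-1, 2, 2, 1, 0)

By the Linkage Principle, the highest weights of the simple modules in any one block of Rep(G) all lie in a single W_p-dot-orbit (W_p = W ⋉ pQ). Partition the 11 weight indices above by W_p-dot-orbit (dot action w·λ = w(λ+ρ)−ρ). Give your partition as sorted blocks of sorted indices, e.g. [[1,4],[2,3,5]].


Root system A_5: the 5×5 matrix C matches after relabeling.

Folding the 11 weights λ_j+ρ into Ā_11 (reps in the given 5-coord order):

    λ_1+ρ ↦ (2, 0, 1, 4, 2)
    λ_2+ρ ↦ (0, 3, 3, 2, 1)
    λ_3+ρ ↦ (2, 0, 1, 4, 2)
    λ_4+ρ ↦ (0, 3, 3, 2, 1)
    λ_5+ρ ↦ (3, 1, 4, 1, 1)
    λ_6+ρ ↦ (0, 3, 3, 2, 1)
    λ_7+ρ ↦ (3, 1, 4, 1, 1)
    λ_8+ρ ↦ (0, 3, 3, 2, 1)
    λ_9+ρ ↦ (2, 0, 1, 4, 2)
    λ_10+ρ ↦ (3, 1, 4, 1, 1)
    λ_11+ρ ↦ (0, 3, 3, 2, 1)

The 11 indices split into 3 linkage classes (same alcove rep ⇔ same W_11-dot-orbit):

[[1, 3, 9], [2, 4, 6, 8, 11], [5, 7, 10]]


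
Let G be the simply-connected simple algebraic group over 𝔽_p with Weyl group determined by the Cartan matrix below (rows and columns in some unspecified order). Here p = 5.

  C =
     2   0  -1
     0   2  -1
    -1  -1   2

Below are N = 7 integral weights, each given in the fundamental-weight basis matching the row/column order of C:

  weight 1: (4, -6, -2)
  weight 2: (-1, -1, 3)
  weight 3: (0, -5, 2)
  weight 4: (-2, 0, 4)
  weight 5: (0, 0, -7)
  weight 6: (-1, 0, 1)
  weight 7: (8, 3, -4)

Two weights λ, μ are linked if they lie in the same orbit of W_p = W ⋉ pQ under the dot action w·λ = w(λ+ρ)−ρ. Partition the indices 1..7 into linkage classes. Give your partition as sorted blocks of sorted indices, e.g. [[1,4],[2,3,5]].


Dynkin diagram of C (from the 4 off-diagonal −1 entries): A_3.

λ_j+ρ reflected into Ā_5 (⟨·,θ^∨⟩≤5); 3-tuples as given:

  λ_1+ρ ↦ (0, 0, 4)
  λ_2+ρ ↦ (0, 0, 4)
  λ_3+ρ ↦ (0, 3, 1)
  λ_4+ρ ↦ (0, 0, 4)
  λ_5+ρ ↦ (0, 0, 4)
  λ_6+ρ ↦ (0, 1, 2)
  λ_7+ρ ↦ (0, 3, 1)

The 7 indices split into 3 linkage classes (same alcove rep ⇔ same W_5-dot-orbit):

[[1, 2, 4, 5], [3, 7], [6]]


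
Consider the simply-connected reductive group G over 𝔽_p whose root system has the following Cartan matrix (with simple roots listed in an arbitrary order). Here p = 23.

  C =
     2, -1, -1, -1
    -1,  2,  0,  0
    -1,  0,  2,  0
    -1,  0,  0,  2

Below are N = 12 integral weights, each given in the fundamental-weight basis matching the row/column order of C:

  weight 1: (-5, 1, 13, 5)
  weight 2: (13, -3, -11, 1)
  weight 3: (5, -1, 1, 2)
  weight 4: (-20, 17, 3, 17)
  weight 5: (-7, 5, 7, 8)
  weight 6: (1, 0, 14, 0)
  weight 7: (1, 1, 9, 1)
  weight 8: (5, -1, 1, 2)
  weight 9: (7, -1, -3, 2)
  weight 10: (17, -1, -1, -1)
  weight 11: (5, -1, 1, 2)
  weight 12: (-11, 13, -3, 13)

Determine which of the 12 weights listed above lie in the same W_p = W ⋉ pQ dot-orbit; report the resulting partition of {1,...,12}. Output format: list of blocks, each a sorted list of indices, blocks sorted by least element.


Root system D_4: the 4×4 matrix C matches after relabeling.

Ā_23 reps of the 12 weights (D_4, coords as presented):

    [1] (2, 2, 10, 2)
    [2] (2, 2, 10, 2)
    [3] (6, 0, 2, 3)
    [4] (2, 1, 15, 1)
    [5] (6, 0, 2, 3)
    [6] (2, 1, 15, 1)
    [7] (2, 2, 10, 2)
    [8] (6, 0, 2, 3)
    [9] (6, 0, 2, 3)
    [10] (5, 0, 0, 0)
    [11] (6, 0, 2, 3)
    [12] (2, 2, 10, 2)

These 12 weights hit 4 W_23-dot-orbits; sizes (4, 5, 2, 1):

[[1, 2, 7, 12], [3, 5, 8, 9, 11], [4, 6], [10]]


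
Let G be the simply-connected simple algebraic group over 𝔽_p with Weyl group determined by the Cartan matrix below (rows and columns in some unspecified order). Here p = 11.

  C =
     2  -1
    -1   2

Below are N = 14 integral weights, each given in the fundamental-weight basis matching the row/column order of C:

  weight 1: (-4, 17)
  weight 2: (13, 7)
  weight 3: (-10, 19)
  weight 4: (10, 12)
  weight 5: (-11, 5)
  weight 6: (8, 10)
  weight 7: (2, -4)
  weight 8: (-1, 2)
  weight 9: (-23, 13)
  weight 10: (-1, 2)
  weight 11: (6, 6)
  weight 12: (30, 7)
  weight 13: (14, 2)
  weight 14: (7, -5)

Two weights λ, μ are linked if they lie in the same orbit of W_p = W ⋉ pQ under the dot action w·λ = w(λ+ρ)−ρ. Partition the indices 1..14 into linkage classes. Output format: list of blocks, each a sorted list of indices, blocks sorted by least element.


Root system A_2: the 2×2 matrix C matches after relabeling.

Each λ_j+ρ reduced to Ā_11; 2-tuples below use C's row order:

  [1] (4, 4) · [2] (0, 3) · [3] (0, 2) · [4] (0, 2) · [5] (6, 4) · [6] (0, 2) · [7] (0, 3) · [8] (0, 3) · [9] (0, 3) · [10] (0, 3) · [11] (4, 4) · [12] (2, 6) · [13] (4, 4) · [14] (4, 4)

Linkage partition of the 14 weights (5 classes, p=11):

[[1, 11, 13, 14], [2, 7, 8, 9, 10], [3, 4, 6], [5], [12]]


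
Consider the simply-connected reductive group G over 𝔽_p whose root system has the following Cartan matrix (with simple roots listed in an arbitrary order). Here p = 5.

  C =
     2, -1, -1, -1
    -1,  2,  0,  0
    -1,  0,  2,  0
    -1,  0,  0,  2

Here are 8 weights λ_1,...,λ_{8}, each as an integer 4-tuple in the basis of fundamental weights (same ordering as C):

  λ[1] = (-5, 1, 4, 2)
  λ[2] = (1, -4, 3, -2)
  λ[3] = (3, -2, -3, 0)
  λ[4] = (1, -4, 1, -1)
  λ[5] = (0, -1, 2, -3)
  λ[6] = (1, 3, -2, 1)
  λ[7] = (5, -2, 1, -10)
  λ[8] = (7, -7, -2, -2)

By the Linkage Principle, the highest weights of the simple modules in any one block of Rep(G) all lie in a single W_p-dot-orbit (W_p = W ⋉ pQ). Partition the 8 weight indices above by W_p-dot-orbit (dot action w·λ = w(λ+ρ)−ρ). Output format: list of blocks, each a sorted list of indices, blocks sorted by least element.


C ↔ D_4 under row/col permutation; |W(D_4)| = 192.

λ_j+ρ reflected into Ā_5 (⟨·,θ^∨⟩≤5); 4-tuples as given:

  [1] (0, 2, 1, 1) · [2] (0, 1, 2, 1) · [3] (0, 1, 2, 1) · [4] (0, 2, 1, 1) · [5] (0, 1, 2, 1) · [6] (0, 1, 2, 1) · [7] (0, 1, 2, 1) · [8] (0, 2, 1, 1)

Grouping the 8 weights by Ā_5-representative: 2 linkage classes.

[[1, 4, 8], [2, 3, 5, 6, 7]]


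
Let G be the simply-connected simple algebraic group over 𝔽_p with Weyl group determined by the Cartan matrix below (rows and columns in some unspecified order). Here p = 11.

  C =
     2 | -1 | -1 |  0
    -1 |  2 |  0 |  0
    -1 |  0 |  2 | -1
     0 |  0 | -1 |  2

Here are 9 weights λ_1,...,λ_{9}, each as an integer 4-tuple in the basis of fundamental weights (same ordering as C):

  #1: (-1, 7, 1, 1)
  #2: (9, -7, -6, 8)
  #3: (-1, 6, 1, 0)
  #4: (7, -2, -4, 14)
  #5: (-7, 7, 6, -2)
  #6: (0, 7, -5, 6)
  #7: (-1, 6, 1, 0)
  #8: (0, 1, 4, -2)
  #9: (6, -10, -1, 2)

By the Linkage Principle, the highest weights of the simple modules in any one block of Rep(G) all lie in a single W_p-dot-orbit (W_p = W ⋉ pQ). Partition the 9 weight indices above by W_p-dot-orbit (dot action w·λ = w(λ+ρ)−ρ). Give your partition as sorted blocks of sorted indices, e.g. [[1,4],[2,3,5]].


Root system A_4: the 4×4 matrix C matches after relabeling.

Each λ_j+ρ reduced to Ā_11; 4-tuples below use C's row order:

  1: (0, 7, 2, 1);  2: (1, 2, 4, 1);  3: (0, 7, 2, 1);  4: (3, 4, 1, 2);  5: (6, 2, 0, 1);  6: (3, 4, 1, 2);  7: (0, 7, 2, 1);  8: (1, 2, 4, 1);  9: (0, 7, 2, 1)

The 9 indices split into 4 linkage classes (same alcove rep ⇔ same W_11-dot-orbit):

[[1, 3, 7, 9], [2, 8], [4, 6], [5]]


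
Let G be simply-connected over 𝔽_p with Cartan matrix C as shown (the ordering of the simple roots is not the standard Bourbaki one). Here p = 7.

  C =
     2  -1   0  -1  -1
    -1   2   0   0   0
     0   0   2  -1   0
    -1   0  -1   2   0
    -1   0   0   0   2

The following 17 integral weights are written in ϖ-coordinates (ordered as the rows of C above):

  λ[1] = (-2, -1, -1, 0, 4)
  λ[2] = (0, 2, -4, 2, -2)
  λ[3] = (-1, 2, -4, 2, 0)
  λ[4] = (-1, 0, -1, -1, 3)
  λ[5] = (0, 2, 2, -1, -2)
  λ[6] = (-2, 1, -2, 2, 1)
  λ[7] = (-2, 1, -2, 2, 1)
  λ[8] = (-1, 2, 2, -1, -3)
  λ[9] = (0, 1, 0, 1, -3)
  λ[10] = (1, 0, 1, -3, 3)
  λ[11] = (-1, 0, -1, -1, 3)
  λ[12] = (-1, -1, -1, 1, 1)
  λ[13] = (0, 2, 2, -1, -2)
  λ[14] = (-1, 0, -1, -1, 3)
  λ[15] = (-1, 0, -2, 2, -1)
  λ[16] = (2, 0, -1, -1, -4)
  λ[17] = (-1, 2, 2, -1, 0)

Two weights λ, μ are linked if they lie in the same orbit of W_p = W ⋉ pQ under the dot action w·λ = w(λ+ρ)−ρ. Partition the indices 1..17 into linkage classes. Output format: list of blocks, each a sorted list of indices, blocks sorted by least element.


Dynkin diagram of C (from the 8 off-diagonal −1 entries): D_5.

λ_j+ρ reflected into Ā_7 (⟨·,θ^∨⟩≤7); 5-tuples as given:

  λ_1+ρ ↦ (0, 1, 0, 0, 4) · λ_2+ρ ↦ (0, 3, 3, 0, 1) · λ_3+ρ ↦ (0, 3, 3, 0, 1) · λ_4+ρ ↦ (0, 1, 0, 0, 4) · λ_5+ρ ↦ (0, 3, 3, 0, 1) · λ_6+ρ ↦ (1, 1, 1, 1, 1) · λ_7+ρ ↦ (1, 1, 1, 1, 1) · λ_8+ρ ↦ (0, 1, 1, 2, 0) · λ_9+ρ ↦ (1, 1, 1, 1, 1) · λ_10+ρ ↦ (0, 1, 0, 0, 4) · λ_11+ρ ↦ (0, 1, 0, 0, 4) · λ_12+ρ ↦ (0, 0, 0, 2, 2) · λ_13+ρ ↦ (0, 3, 3, 0, 1) · λ_14+ρ ↦ (0, 1, 0, 0, 4) · λ_15+ρ ↦ (0, 1, 1, 2, 0) · λ_16+ρ ↦ (0, 1, 0, 0, 3) · λ_17+ρ ↦ (0, 3, 3, 0, 1)

Grouping the 17 weights by Ā_7-representative: 6 linkage classes.

[[1, 4, 10, 11, 14], [2, 3, 5, 13, 17], [6, 7, 9], [8, 15], [12], [16]]


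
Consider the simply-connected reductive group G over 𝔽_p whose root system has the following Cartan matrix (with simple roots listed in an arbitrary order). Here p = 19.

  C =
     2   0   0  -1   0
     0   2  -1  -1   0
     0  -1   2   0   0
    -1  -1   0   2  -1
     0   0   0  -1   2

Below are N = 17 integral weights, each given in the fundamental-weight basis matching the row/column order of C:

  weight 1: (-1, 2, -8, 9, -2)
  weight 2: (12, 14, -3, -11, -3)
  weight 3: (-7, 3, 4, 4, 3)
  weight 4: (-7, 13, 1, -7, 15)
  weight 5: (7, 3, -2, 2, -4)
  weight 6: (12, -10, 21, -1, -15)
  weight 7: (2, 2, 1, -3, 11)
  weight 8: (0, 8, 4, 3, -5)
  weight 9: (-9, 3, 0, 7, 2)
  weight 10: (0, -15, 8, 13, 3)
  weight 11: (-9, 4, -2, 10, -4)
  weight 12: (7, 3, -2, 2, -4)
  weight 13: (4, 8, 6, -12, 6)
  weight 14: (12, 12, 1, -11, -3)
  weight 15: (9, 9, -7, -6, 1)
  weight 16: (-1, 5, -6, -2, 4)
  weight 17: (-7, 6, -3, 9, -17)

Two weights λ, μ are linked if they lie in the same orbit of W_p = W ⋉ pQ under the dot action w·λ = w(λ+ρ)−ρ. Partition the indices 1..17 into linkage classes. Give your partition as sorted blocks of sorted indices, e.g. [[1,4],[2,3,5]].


Cartan matrix: type D_5 (|W|=1920); un-permuting the 5 rows.

Alcove-folded reps (p=19, 17 weights, presented ϖ-order):

  λ_1 → (0, 1, 3, 5, 1)
  λ_2 → (1, 1, 2, 2, 10)
  λ_3 → (5, 1, 5, 1, 3)
  λ_4 → (5, 1, 5, 1, 3)
  λ_5 → (8, 3, 1, 0, 3)
  λ_6 → (0, 1, 3, 5, 1)
  λ_7 → (1, 1, 2, 2, 10)
  λ_8 → (1, 0, 5, 0, 4)
  λ_9 → (8, 3, 1, 0, 3)
  λ_10 → (1, 0, 5, 0, 4)
  λ_11 → (8, 3, 1, 0, 3)
  λ_12 → (8, 3, 1, 0, 3)
  λ_13 → (5, 1, 5, 1, 3)
  λ_14 → (1, 1, 2, 2, 10)
  λ_15 → (5, 1, 5, 1, 3)
  λ_16 → (1, 0, 5, 0, 4)
  λ_17 → (5, 1, 5, 1, 3)

These 17 weights hit 5 W_19-dot-orbits; sizes (2, 3, 5, 4, 3):

[[1, 6], [2, 7, 14], [3, 4, 13, 15, 17], [5, 9, 11, 12], [8, 10, 16]]


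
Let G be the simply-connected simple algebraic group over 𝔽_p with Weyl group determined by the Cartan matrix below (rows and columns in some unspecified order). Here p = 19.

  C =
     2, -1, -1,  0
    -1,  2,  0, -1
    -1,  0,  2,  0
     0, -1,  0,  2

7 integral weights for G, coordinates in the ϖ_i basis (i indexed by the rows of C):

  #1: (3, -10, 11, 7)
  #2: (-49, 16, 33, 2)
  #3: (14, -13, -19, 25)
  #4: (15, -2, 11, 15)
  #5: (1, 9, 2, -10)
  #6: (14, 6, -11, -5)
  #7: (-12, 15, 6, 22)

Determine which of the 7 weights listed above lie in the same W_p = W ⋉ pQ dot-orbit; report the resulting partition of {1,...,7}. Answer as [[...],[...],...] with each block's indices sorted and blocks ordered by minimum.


C ↔ A_4 under row/col permutation; |W(A_4)| = 120.

Folding the 7 weights λ_j+ρ into Ā_19 (reps in the given 4-coord order):

    [1] (5, 3, 7, 1)
    [2] (2, 1, 3, 9)
    [3] (5, 3, 7, 1)
    [4] (5, 3, 7, 1)
    [5] (2, 1, 3, 9)
    [6] (5, 3, 7, 1)
    [7] (5, 3, 7, 1)

Partition of {1..7} into 2 W_19-dot-orbits:

[[1, 3, 4, 6, 7], [2, 5]]


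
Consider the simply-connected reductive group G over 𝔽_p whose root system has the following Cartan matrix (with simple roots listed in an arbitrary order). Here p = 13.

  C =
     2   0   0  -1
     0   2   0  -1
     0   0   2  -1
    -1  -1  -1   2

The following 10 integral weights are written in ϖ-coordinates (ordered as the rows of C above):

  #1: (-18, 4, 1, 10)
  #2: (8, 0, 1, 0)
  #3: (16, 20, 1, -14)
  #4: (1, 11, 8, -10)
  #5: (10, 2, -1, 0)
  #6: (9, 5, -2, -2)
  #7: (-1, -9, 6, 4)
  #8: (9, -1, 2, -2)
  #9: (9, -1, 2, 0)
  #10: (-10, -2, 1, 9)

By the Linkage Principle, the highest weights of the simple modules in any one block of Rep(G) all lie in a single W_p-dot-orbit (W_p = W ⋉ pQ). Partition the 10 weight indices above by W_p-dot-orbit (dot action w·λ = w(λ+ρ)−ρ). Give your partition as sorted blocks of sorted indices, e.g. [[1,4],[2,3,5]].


Type D_4, rank 4, |W|=192; reorder rows/cols to standard.

Each λ_j+ρ reduced to Ā_13; 4-tuples below use C's row order:

  λ_1+ρ ↦ (7, 3, 0, 1) · λ_2+ρ ↦ (9, 1, 2, 0) · λ_3+ρ ↦ (7, 3, 0, 1) · λ_4+ρ ↦ (7, 3, 0, 1) · λ_5+ρ ↦ (9, 1, 2, 0) · λ_6+ρ ↦ (7, 3, 0, 1) · λ_7+ρ ↦ (3, 5, 4, 0) · λ_8+ρ ↦ (9, 1, 2, 0) · λ_9+ρ ↦ (9, 1, 2, 0) · λ_10+ρ ↦ (9, 1, 2, 0)

Partition of {1..10} into 3 W_13-dot-orbits:

[[1, 3, 4, 6], [2, 5, 8, 9, 10], [7]]


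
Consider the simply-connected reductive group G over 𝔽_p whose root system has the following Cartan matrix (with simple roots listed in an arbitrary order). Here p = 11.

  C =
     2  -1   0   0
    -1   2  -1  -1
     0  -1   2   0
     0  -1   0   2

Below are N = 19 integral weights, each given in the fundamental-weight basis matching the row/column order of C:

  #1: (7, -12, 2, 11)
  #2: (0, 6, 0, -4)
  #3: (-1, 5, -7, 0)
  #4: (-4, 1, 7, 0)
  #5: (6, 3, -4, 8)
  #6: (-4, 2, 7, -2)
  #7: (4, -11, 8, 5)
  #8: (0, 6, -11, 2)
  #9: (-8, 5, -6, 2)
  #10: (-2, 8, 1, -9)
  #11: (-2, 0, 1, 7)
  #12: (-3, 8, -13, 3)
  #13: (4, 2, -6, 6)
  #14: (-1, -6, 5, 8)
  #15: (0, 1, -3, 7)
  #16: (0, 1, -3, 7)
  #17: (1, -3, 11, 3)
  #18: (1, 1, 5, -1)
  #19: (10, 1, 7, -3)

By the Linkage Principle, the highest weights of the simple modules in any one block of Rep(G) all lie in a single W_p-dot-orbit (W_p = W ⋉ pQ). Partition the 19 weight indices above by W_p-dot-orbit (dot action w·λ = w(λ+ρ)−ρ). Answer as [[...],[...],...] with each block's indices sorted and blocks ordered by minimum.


D_4 Cartan matrix, 4 simple roots permuted; ρ=(1,1,1,1).

Folding the 19 weights λ_j+ρ into Ā_11 (reps in the given 4-coord order):

  λ_1+ρ ↦ (2, 1, 7, 0)
  λ_2+ρ ↦ (1, 2, 1, 3)
  λ_3+ρ ↦ (0, 0, 6, 1)
  λ_4+ρ ↦ (2, 1, 7, 0)
  λ_5+ρ ↦ (2, 1, 6, 0)
  λ_6+ρ ↦ (2, 1, 7, 0)
  λ_7+ρ ↦ (5, 0, 1, 4)
  λ_8+ρ ↦ (2, 1, 7, 0)
  λ_9+ρ ↦ (1, 2, 1, 3)
  λ_10+ρ ↦ (1, 0, 2, 8)
  λ_11+ρ ↦ (1, 0, 2, 8)
  λ_12+ρ ↦ (2, 1, 6, 0)
  λ_13+ρ ↦ (1, 2, 1, 3)
  λ_14+ρ ↦ (5, 0, 1, 4)
  λ_15+ρ ↦ (1, 0, 2, 8)
  λ_16+ρ ↦ (1, 0, 2, 8)
  λ_17+ρ ↦ (2, 1, 6, 0)
  λ_18+ρ ↦ (2, 1, 6, 0)
  λ_19+ρ ↦ (1, 0, 2, 8)

Grouping the 19 weights by Ā_11-representative: 6 linkage classes.

[[1, 4, 6, 8], [2, 9, 13], [3], [5, 12, 17, 18], [7, 14], [10, 11, 15, 16, 19]]


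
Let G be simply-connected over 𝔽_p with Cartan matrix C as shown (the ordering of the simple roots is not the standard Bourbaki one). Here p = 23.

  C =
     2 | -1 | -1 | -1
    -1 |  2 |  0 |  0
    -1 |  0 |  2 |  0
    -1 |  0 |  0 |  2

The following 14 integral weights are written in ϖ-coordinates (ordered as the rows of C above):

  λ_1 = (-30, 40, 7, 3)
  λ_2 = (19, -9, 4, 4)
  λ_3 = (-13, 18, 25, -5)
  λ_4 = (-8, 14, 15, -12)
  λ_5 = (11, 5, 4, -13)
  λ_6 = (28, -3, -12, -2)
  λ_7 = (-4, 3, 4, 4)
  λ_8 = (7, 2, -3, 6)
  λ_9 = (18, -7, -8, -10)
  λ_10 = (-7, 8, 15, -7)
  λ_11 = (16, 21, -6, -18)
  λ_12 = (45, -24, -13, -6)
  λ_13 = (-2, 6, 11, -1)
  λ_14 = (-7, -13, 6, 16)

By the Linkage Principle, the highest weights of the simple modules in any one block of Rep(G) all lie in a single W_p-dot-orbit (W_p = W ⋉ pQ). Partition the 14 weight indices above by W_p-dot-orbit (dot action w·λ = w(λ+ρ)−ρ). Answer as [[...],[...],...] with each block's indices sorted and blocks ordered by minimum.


Type D_4, rank 4, |W|=192; reorder rows/cols to standard.

Folding the 14 weights λ_j+ρ into Ā_23 (reps in the given 4-coord order):

  λ_1+ρ ↦ (3, 1, 2, 2) · λ_2+ρ ↦ (3, 1, 2, 2) · λ_3+ρ ↦ (3, 3, 4, 6) · λ_4+ρ ↦ (5, 3, 2, 7) · λ_5+ρ ↦ (0, 6, 5, 12) · λ_6+ρ ↦ (3, 1, 2, 2) · λ_7+ρ ↦ (3, 1, 2, 2) · λ_8+ρ ↦ (5, 3, 2, 7) · λ_9+ρ ↦ (3, 3, 4, 6) · λ_10+ρ ↦ (3, 3, 4, 6) · λ_11+ρ ↦ (0, 6, 11, 1) · λ_12+ρ ↦ (0, 6, 5, 12) · λ_13+ρ ↦ (0, 6, 11, 1) · λ_14+ρ ↦ (0, 6, 11, 1)

The 14 indices split into 5 linkage classes (same alcove rep ⇔ same W_23-dot-orbit):

[[1, 2, 6, 7], [3, 9, 10], [4, 8], [5, 12], [11, 13, 14]]


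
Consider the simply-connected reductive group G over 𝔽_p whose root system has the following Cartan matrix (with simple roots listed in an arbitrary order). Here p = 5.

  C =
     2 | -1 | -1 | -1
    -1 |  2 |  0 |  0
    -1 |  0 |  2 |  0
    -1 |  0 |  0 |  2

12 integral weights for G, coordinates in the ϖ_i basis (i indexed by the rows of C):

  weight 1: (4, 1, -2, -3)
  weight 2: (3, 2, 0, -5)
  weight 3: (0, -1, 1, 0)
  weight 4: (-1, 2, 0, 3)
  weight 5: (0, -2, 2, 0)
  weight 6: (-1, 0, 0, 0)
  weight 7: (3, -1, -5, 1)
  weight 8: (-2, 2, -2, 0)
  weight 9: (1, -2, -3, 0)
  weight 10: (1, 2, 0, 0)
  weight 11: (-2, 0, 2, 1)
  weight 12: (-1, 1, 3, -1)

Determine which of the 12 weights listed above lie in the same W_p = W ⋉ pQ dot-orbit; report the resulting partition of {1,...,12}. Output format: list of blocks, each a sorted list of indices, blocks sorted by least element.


D_4 Cartan matrix, 4 simple roots permuted; ρ=(1,1,1,1).

λ_j+ρ reflected into Ā_5 (⟨·,θ^∨⟩≤5); 4-tuples as given:

  [1] (1, 0, 1, 0)
  [2] (1, 0, 2, 1)
  [3] (1, 0, 2, 1)
  [4] (1, 0, 2, 1)
  [5] (0, 1, 3, 1)
  [6] (0, 1, 1, 1)
  [7] (0, 1, 3, 1)
  [8] (0, 1, 1, 1)
  [9] (1, 0, 1, 0)
  [10] (0, 1, 1, 1)
  [11] (1, 0, 2, 1)
  [12] (0, 1, 3, 1)

Partition of {1..12} into 4 W_5-dot-orbits:

[[1, 9], [2, 3, 4, 11], [5, 7, 12], [6, 8, 10]]


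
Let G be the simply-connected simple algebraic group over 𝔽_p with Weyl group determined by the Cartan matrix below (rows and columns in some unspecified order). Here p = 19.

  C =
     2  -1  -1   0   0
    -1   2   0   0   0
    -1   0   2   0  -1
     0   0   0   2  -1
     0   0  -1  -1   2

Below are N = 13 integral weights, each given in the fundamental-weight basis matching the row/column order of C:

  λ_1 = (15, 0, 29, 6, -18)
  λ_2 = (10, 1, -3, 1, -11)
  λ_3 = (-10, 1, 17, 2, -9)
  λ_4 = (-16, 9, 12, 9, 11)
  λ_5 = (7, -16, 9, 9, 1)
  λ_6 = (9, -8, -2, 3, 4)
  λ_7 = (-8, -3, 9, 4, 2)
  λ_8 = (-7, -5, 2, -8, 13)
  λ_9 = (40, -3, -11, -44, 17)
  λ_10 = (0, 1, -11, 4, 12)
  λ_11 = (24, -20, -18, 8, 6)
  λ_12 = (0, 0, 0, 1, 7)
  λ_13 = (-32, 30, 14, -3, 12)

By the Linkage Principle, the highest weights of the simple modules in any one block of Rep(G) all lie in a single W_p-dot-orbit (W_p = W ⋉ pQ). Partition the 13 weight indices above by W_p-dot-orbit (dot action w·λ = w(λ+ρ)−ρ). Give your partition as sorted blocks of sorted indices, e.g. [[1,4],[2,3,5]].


Type A_5, rank 5, |W|=720; reorder rows/cols to standard.

Ā_19 reps of the 13 weights (A_5, coords as presented):

  [1] (1, 1, 1, 2, 8) · [2] (1, 1, 1, 2, 8) · [3] (2, 7, 1, 5, 3) · [4] (2, 7, 1, 5, 3) · [5] (4, 3, 3, 1, 1) · [6] (2, 7, 1, 4, 4) · [7] (2, 7, 1, 5, 3) · [8] (3, 3, 4, 7, 0) · [9] (2, 7, 1, 5, 3) · [10] (2, 7, 1, 5, 3) · [11] (7, 2, 4, 5, 0) · [12] (1, 1, 1, 2, 8) · [13] (3, 3, 4, 7, 0)

Linkage partition of the 13 weights (6 classes, p=19):

[[1, 2, 12], [3, 4, 7, 9, 10], [5], [6], [8, 13], [11]]


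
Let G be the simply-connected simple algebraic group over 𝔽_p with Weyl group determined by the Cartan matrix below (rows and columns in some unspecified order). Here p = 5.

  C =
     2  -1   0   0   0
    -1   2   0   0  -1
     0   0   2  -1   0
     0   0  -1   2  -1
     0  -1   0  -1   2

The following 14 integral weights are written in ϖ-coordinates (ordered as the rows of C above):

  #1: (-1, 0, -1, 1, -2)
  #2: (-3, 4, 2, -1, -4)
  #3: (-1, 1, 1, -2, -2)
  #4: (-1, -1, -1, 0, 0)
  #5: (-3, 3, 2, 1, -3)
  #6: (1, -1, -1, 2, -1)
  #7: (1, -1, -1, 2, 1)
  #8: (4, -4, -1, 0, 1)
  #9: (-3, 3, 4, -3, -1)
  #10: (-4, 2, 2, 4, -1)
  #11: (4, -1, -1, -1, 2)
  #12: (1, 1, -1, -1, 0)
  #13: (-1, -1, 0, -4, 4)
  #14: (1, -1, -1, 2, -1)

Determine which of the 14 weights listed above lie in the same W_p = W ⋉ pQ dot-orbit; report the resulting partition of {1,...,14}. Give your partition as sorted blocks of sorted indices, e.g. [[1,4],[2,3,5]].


C ↔ A_5 under row/col permutation; |W(A_5)| = 720.

W_5-reps of the 14 weights in Ā_5 (same 5-coord order as C):

  λ_1 → (0, 0, 0, 1, 1)
  λ_2 → (2, 0, 0, 3, 0)
  λ_3 → (0, 0, 0, 1, 1)
  λ_4 → (0, 0, 0, 1, 1)
  λ_5 → (0, 0, 1, 0, 2)
  λ_6 → (2, 0, 0, 3, 0)
  λ_7 → (0, 0, 2, 1, 2)
  λ_8 → (2, 2, 0, 0, 1)
  λ_9 → (0, 0, 1, 0, 2)
  λ_10 → (0, 0, 2, 1, 2)
  λ_11 → (2, 0, 0, 3, 0)
  λ_12 → (2, 2, 0, 0, 1)
  λ_13 → (0, 0, 2, 1, 2)
  λ_14 → (2, 0, 0, 3, 0)

The 14 indices split into 5 linkage classes (same alcove rep ⇔ same W_5-dot-orbit):

[[1, 3, 4], [2, 6, 11, 14], [5, 9], [7, 10, 13], [8, 12]]


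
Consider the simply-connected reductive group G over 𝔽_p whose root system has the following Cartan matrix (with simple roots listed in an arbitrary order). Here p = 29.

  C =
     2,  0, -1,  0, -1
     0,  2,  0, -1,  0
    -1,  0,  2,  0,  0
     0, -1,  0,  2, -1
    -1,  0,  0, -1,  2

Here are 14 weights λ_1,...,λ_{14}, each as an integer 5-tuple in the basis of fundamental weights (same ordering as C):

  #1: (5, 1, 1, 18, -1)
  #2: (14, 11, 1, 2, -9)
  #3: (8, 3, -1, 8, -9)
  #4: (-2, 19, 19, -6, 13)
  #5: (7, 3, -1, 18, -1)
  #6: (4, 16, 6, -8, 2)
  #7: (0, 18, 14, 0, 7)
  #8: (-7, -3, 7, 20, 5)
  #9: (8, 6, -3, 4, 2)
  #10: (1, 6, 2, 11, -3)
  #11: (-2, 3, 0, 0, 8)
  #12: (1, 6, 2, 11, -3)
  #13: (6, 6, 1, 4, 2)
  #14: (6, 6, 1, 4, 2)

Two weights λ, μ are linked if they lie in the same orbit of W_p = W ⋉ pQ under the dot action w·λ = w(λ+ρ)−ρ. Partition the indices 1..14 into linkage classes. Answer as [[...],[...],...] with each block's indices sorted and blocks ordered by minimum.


C ↔ A_5 under row/col permutation; |W(A_5)| = 720.

Each λ_j+ρ reduced to Ā_29; 5-tuples below use C's row order:

  λ_1+ρ ↦ (6, 2, 2, 19, 0)
  λ_2+ρ ↦ (7, 7, 2, 5, 3)
  λ_3+ρ ↦ (1, 4, 0, 1, 8)
  λ_4+ρ ↦ (1, 4, 0, 1, 8)
  λ_5+ρ ↦ (6, 2, 2, 19, 0)
  λ_6+ρ ↦ (1, 10, 7, 3, 4)
  λ_7+ρ ↦ (1, 4, 0, 1, 8)
  λ_8+ρ ↦ (6, 2, 2, 19, 0)
  λ_9+ρ ↦ (7, 7, 2, 5, 3)
  λ_10+ρ ↦ (0, 7, 3, 10, 2)
  λ_11+ρ ↦ (1, 4, 0, 1, 8)
  λ_12+ρ ↦ (0, 7, 3, 10, 2)
  λ_13+ρ ↦ (7, 7, 2, 5, 3)
  λ_14+ρ ↦ (7, 7, 2, 5, 3)

5 distinct reps among the 14 weights ⇒ 5 W_29-linkage classes:

[[1, 5, 8], [2, 9, 13, 14], [3, 4, 7, 11], [6], [10, 12]]


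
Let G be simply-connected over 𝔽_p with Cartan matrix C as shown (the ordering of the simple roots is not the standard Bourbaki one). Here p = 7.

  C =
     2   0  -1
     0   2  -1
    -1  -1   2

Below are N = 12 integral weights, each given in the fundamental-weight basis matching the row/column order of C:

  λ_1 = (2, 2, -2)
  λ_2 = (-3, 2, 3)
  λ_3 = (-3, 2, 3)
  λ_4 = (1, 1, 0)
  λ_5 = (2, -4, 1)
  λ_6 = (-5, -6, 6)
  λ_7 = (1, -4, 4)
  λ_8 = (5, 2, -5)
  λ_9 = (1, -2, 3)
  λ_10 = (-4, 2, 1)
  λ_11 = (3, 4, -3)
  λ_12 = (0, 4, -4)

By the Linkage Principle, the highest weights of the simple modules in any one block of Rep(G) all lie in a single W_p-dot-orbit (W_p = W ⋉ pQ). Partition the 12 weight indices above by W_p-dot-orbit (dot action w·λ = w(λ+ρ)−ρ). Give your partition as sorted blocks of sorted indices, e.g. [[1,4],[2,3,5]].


C ↔ A_3 under row/col permutation; |W(A_3)| = 24.

W_7-reps of the 12 weights in Ā_7 (same 3-coord order as C):

  λ_1+ρ ↦ (2, 2, 1)
  λ_2+ρ ↦ (2, 3, 2)
  λ_3+ρ ↦ (2, 3, 2)
  λ_4+ρ ↦ (2, 2, 1)
  λ_5+ρ ↦ (2, 2, 1)
  λ_6+ρ ↦ (2, 3, 2)
  λ_7+ρ ↦ (2, 3, 2)
  λ_8+ρ ↦ (2, 1, 3)
  λ_9+ρ ↦ (2, 1, 3)
  λ_10+ρ ↦ (2, 2, 1)
  λ_11+ρ ↦ (2, 3, 2)
  λ_12+ρ ↦ (2, 2, 1)

Grouping the 12 weights by Ā_7-representative: 3 linkage classes.

[[1, 4, 5, 10, 12], [2, 3, 6, 7, 11], [8, 9]]


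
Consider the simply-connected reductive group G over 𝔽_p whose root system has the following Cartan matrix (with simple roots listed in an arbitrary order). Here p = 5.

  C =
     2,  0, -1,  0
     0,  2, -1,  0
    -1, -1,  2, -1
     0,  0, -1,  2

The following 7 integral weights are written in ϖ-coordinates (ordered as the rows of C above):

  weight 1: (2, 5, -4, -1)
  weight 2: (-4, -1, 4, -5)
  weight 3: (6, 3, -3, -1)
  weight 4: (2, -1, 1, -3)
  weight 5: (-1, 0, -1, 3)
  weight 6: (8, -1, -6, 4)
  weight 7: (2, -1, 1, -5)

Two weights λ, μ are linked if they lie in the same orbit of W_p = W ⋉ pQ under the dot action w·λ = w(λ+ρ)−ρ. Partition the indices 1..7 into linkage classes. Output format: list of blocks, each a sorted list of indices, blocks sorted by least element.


C ↔ D_4 under row/col permutation; |W(D_4)| = 192.

W_5-reps of the 7 weights in Ā_5 (same 4-coord order as C):

  λ_1 → (1, 2, 0, 2)
  λ_2 → (1, 2, 0, 2)
  λ_3 → (1, 2, 0, 2)
  λ_4 → (3, 0, 0, 2)
  λ_5 → (0, 1, 0, 4)
  λ_6 → (0, 1, 0, 4)
  λ_7 → (1, 2, 0, 2)

These 7 weights hit 3 W_5-dot-orbits; sizes (4, 1, 2):

[[1, 2, 3, 7], [4], [5, 6]]


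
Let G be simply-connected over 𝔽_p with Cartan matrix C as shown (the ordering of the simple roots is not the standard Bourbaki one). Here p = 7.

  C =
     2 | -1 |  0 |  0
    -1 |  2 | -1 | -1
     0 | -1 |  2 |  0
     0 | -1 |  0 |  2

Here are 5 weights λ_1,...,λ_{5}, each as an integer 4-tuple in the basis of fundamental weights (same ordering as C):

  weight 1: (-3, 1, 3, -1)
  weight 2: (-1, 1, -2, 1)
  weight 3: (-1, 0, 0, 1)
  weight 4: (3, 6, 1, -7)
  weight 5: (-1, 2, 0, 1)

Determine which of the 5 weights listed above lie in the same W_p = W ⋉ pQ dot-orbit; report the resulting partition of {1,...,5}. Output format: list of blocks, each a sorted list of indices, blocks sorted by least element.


C ↔ D_4 under row/col permutation; |W(D_4)| = 192.

Folding the 5 weights λ_j+ρ into Ā_7 (reps in the given 4-coord order):

  λ_1 → (2, 0, 4, 0) · λ_2 → (0, 1, 1, 2) · λ_3 → (0, 1, 1, 2) · λ_4 → (2, 0, 4, 0) · λ_5 → (0, 1, 1, 2)

These 5 weights hit 2 W_7-dot-orbits; sizes (2, 3):

[[1, 4], [2, 3, 5]]


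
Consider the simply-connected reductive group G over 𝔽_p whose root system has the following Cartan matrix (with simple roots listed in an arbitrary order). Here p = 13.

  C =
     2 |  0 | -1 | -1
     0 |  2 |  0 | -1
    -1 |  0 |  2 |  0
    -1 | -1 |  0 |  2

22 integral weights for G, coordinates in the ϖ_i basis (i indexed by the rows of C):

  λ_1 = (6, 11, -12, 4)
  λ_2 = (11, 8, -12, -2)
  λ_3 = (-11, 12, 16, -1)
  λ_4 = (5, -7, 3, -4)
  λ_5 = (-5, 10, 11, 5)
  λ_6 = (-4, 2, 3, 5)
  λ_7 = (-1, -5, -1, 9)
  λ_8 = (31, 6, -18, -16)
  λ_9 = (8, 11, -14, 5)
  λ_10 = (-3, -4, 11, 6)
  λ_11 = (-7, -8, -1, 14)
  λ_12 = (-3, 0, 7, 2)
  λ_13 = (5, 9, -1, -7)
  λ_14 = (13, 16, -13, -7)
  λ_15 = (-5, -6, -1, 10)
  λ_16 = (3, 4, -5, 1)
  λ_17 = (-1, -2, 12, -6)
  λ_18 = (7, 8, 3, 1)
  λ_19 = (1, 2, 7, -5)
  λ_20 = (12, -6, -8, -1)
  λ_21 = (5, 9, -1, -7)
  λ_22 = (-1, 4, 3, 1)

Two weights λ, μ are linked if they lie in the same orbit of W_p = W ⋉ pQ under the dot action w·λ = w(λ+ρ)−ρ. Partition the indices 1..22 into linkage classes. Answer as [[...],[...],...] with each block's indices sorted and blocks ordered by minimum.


Type A_4, rank 4, |W|=120; reorder rows/cols to standard.

Each λ_j+ρ reduced to Ā_13; 4-tuples below use C's row order:

  λ_1+ρ ↦ (0, 1, 4, 1);  λ_2+ρ ↦ (0, 1, 4, 1);  λ_3+ρ ↦ (0, 4, 0, 6);  λ_4+ρ ↦ (3, 3, 1, 3);  λ_5+ρ ↦ (0, 1, 4, 1);  λ_6+ρ ↦ (3, 3, 1, 3);  λ_7+ρ ↦ (0, 4, 0, 6);  λ_8+ρ ↦ (0, 5, 4, 2);  λ_9+ρ ↦ (0, 1, 4, 1);  λ_10+ρ ↦ (2, 1, 6, 1);  λ_11+ρ ↦ (0, 5, 4, 2);  λ_12+ρ ↦ (2, 1, 6, 1);  λ_13+ρ ↦ (0, 4, 0, 6);  λ_14+ρ ↦ (0, 1, 4, 1);  λ_15+ρ ↦ (0, 5, 4, 2);  λ_16+ρ ↦ (0, 5, 4, 2);  λ_17+ρ ↦ (1, 0, 7, 5);  λ_18+ρ ↦ (2, 1, 6, 1);  λ_19+ρ ↦ (2, 1, 6, 1);  λ_20+ρ ↦ (1, 0, 7, 5);  λ_21+ρ ↦ (0, 4, 0, 6);  λ_22+ρ ↦ (0, 5, 4, 2)

These 22 weights hit 6 W_13-dot-orbits; sizes (5, 4, 2, 5, 4, 2):

[[1, 2, 5, 9, 14], [3, 7, 13, 21], [4, 6], [8, 11, 15, 16, 22], [10, 12, 18, 19], [17, 20]]


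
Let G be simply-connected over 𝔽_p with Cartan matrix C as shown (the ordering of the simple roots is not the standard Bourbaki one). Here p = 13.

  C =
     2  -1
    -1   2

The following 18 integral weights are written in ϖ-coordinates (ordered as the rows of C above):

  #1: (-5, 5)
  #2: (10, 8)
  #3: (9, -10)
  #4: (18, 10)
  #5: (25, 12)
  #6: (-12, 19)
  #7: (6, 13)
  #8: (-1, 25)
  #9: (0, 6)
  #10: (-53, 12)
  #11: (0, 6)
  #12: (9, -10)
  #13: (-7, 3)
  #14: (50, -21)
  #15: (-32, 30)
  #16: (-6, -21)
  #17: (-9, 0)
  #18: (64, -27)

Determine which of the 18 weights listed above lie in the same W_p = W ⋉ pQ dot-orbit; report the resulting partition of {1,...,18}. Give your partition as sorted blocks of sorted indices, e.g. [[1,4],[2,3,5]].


Root system A_2: the 2×2 matrix C matches after relabeling.

Alcove-folded reps (p=13, 18 weights, presented ϖ-order):

    λ_1 → (4, 2)
    λ_2 → (4, 2)
    λ_3 → (1, 9)
    λ_4 → (4, 2)
    λ_5 → (13, 0)
    λ_6 → (4, 2)
    λ_7 → (1, 5)
    λ_8 → (13, 0)
    λ_9 → (1, 7)
    λ_10 → (13, 0)
    λ_11 → (1, 7)
    λ_12 → (1, 9)
    λ_13 → (4, 2)
    λ_14 → (1, 5)
    λ_15 → (0, 8)
    λ_16 → (1, 7)
    λ_17 → (1, 7)
    λ_18 → (13, 0)

These 18 weights hit 6 W_13-dot-orbits; sizes (5, 2, 4, 2, 4, 1):

[[1, 2, 4, 6, 13], [3, 12], [5, 8, 10, 18], [7, 14], [9, 11, 16, 17], [15]]


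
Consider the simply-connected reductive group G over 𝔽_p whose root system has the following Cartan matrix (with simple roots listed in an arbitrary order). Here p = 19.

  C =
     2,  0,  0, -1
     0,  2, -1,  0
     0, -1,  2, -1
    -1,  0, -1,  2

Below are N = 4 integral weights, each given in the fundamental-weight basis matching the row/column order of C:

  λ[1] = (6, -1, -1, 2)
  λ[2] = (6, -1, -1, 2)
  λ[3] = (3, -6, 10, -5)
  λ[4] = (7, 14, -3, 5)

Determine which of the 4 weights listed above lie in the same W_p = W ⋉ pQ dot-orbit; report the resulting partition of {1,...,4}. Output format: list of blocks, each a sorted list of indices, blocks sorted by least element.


Cartan matrix: type A_4 (|W|=120); un-permuting the 4 rows.

Folding the 4 weights λ_j+ρ into Ā_19 (reps in the given 4-coord order):

  λ_1 → (7, 0, 0, 3) · λ_2 → (7, 0, 0, 3) · λ_3 → (0, 5, 2, 4) · λ_4 → (0, 5, 2, 4)

Grouping the 4 weights by Ā_19-representative: 2 linkage classes.

[[1, 2], [3, 4]]


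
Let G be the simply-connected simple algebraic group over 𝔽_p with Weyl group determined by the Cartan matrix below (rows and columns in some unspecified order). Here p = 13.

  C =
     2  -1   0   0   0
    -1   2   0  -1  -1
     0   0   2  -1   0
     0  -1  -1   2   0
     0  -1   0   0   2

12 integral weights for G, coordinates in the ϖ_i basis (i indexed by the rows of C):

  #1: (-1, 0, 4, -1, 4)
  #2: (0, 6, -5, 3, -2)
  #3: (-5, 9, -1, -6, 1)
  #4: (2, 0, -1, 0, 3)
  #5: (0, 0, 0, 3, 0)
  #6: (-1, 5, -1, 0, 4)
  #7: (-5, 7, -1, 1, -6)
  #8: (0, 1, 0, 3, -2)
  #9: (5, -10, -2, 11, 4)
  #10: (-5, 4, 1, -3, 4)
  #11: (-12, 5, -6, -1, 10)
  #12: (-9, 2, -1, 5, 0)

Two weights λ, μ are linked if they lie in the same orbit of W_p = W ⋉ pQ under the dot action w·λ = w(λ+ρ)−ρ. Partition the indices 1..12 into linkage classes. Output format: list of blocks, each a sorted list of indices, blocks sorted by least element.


Type D_5, rank 5, |W|=1920; reorder rows/cols to standard.

Folding the 12 weights λ_j+ρ into Ā_13 (reps in the given 5-coord order):

    λ_1+ρ ↦ (0, 1, 5, 0, 5)
    λ_2+ρ ↦ (1, 1, 1, 4, 1)
    λ_3+ρ ↦ (4, 1, 5, 0, 2)
    λ_4+ρ ↦ (3, 1, 0, 1, 4)
    λ_5+ρ ↦ (1, 1, 1, 4, 1)
    λ_6+ρ ↦ (0, 1, 5, 0, 5)
    λ_7+ρ ↦ (3, 1, 0, 1, 4)
    λ_8+ρ ↦ (1, 1, 1, 4, 1)
    λ_9+ρ ↦ (3, 1, 0, 1, 4)
    λ_10+ρ ↦ (3, 1, 0, 1, 4)
    λ_11+ρ ↦ (1, 1, 1, 4, 1)
    λ_12+ρ ↦ (3, 1, 0, 1, 4)

These 12 weights hit 4 W_13-dot-orbits; sizes (2, 4, 1, 5):

[[1, 6], [2, 5, 8, 11], [3], [4, 7, 9, 10, 12]]
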